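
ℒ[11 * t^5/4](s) 330/s^6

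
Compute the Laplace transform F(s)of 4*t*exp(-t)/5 4/(5*(s+1)^2)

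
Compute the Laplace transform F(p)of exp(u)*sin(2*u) 2/((p - 1)^2 + 4)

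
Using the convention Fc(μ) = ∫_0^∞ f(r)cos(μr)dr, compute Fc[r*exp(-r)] (1 - μ^2)/(μ^2 + 1)^2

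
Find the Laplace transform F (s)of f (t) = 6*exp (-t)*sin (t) 6/ ( (s + 1)^2 + 1)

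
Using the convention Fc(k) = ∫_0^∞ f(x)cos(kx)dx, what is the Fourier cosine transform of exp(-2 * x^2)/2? sqrt(2) * sqrt(pi) * exp(-k^2/8)/8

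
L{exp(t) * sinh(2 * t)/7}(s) 2/(7 * ((s - 1)^2 - 4))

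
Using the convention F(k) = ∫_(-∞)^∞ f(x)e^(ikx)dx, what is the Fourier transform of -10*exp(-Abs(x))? -20/(k^2 + 1)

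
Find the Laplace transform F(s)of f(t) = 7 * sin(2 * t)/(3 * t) 7 * atan(2/s)/3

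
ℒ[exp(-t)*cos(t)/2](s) (s+1)/(2*((s+1)^2+1))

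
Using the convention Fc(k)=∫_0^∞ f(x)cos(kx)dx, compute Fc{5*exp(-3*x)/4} 15/(4*(k^2 + 9))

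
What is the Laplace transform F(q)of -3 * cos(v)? -3 * q/(q^2 + 1)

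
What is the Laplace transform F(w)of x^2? 2/w^3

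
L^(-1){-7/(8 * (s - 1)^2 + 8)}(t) -7 * exp(t) * sin(t)/8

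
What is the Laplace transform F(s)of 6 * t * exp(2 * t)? 6/(s - 2)^2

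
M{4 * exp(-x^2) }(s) 2 * gamma(s/2) 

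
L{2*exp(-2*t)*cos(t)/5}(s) 2*(s+2)/(5*((s+2)^2+1))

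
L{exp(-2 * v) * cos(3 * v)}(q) (q + 2)/((q + 2)^2 + 9)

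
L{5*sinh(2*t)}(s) 10/(s^2 - 4)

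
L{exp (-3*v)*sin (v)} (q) 1/ ( (q + 3)^2 + 1)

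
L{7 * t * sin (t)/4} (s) 7 * s/ (2 * (s^2 + 1)^2)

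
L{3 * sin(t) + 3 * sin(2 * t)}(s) 6/(s^2 + 4) + 3/(s^2 + 1)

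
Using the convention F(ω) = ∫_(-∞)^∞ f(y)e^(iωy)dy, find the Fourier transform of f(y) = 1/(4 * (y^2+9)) pi * exp(-3 * Abs(ω))/12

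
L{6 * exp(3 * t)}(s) 6/(s - 3)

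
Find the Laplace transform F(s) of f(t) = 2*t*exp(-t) 2/(s + 1) ^2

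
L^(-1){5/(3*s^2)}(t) 5*t/3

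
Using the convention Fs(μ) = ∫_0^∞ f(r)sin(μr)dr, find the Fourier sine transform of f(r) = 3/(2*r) 3*pi/4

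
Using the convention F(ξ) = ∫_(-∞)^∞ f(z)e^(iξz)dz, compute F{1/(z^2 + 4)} pi*exp(-2*Abs(ξ))/2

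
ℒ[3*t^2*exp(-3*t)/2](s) 3/(s + 3)^3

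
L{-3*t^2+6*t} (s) 6/s^2-6/s^3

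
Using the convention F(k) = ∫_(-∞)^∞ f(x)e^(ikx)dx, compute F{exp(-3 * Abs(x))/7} 6/(7 * (k^2 + 9))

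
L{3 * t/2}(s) 3/(2 * s^2)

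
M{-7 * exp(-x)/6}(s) -7 * gamma(s)/6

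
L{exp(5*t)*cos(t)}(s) (s - 5)/((s - 5)^2+1)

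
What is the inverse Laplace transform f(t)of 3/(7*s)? 3/7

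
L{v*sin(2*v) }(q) 4*q/(q^2+4) ^2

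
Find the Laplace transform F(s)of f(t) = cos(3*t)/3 s/(3*(s^2 + 9))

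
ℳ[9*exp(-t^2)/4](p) 9*gamma(p/2)/8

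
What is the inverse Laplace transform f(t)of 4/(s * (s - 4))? 2 * exp(2 * t) * sinh(2 * t)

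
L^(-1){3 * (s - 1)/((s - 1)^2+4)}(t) 3 * exp(t) * cos(2 * t)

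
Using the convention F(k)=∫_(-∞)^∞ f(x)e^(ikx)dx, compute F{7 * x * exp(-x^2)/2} 7 * I * sqrt(pi) * k * exp(-k^2/4)/4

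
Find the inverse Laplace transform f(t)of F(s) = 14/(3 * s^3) 7 * t^2/3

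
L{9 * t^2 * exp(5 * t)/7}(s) 18/(7 * (s - 5)^3)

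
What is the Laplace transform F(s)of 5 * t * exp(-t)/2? 5/(2 * (s + 1)^2)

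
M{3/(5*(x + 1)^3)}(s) 3*pi*(s - 2)*(s - 1)/(10*sin(pi*s))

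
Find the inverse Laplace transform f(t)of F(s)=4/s 4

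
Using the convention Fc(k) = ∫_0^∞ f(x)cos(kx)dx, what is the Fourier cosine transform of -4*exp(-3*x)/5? -12/(5*k^2 + 45)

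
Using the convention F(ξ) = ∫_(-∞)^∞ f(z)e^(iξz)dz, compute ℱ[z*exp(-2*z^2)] sqrt(2)*I*sqrt(pi)*ξ*exp(-ξ^2/8)/8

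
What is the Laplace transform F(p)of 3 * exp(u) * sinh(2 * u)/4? 3/(2 * ((p - 1)^2-4))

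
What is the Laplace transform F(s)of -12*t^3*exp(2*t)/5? -72/(5*(s - 2)^4)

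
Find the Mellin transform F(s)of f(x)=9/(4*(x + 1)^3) 9*pi*(s - 2)*(s - 1)/(8*sin(pi*s))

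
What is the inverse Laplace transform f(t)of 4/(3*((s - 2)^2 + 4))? 2*exp(2*t)*sin(2*t)/3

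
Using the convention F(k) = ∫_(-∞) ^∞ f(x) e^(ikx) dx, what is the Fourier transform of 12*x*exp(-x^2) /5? 6*I*sqrt(pi)*k*exp(-k^2/4) /5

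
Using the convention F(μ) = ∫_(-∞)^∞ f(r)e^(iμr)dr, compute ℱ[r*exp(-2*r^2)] sqrt(2)*I*sqrt(pi)*μ*exp(-μ^2/8)/8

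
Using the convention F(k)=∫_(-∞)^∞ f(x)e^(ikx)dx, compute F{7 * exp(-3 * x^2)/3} 7 * sqrt(3) * sqrt(pi) * exp(-k^2/12)/9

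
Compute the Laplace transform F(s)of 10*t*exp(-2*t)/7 10/(7*(s + 2)^2)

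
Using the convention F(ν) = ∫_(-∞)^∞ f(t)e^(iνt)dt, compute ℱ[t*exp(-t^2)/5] I*sqrt(pi)*ν*exp(-ν^2/4)/10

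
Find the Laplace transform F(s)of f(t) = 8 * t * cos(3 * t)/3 8 * (s^2 - 9)/(3 * (s^2+9)^2)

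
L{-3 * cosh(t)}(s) -3 * s/(s^2 - 1)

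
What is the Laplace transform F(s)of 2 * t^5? 240/s^6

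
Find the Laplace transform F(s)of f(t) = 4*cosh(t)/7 4*s/(7*(s^2 - 1))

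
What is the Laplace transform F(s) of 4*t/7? 4/(7*s^2) 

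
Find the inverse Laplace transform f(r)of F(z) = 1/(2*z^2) r/2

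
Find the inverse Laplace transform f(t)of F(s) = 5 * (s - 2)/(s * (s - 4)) 5 * exp(2 * t) * cosh(2 * t)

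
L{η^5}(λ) 120/λ^6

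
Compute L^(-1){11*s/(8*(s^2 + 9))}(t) 11*cos(3*t)/8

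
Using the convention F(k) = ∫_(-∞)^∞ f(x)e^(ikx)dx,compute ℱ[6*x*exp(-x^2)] 3*I*sqrt(pi)*k*exp(-k^2/4)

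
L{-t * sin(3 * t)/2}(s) -3 * s/(s^2 + 9)^2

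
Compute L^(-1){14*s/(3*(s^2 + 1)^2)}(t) 7*t*sin(t)/3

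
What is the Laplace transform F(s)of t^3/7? 6/(7*s^4)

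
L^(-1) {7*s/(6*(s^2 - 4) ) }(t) 7*cosh(2*t) /6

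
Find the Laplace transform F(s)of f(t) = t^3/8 3/(4*s^4)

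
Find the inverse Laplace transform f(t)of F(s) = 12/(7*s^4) 2*t^3/7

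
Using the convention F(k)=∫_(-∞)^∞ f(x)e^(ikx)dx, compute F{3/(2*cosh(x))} 3*pi/(2*cosh(pi*k/2))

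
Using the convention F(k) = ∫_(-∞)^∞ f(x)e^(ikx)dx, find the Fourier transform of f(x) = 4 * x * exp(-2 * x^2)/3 sqrt(2) * I * sqrt(pi) * k * exp(-k^2/8)/6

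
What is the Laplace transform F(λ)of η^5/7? 120/(7 * λ^6)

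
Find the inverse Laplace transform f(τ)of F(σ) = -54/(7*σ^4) -9*τ^3/7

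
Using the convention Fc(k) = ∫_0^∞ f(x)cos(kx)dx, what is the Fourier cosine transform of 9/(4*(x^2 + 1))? 9*pi*exp(-k)/8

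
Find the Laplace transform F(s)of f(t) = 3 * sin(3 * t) 9/(s^2 + 9)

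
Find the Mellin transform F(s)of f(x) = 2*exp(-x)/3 2*gamma(s)/3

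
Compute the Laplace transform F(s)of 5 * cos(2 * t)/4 5 * s/(4 * (s^2 + 4))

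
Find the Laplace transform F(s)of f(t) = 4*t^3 24/s^4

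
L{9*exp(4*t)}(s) 9/(s - 4)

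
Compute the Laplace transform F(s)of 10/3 10/(3*s)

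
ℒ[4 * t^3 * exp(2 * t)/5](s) 24/(5 * (s - 2)^4)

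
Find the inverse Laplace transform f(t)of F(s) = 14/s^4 7*t^3/3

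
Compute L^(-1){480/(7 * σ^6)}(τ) 4 * τ^5/7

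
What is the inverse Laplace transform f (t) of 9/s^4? 3*t^3/2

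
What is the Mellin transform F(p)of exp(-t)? gamma(p)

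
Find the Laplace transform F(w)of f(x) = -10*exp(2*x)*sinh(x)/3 -10/(3*(w - 2)^2 - 3)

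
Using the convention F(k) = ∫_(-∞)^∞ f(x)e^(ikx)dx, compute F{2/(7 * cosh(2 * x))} pi/(7 * cosh(pi * k/4))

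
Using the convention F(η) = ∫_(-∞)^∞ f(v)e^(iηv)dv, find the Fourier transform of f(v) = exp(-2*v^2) sqrt(2)*sqrt(pi)*exp(-η^2/8)/2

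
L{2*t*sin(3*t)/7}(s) 12*s/(7*(s^2 + 9)^2)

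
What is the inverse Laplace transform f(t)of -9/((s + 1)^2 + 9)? -3*exp(-t)*sin(3*t)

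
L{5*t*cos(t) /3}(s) 5*(s^2-1) /(3*(s^2 + 1) ^2) 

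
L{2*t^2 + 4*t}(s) 4/s^3 + 4/s^2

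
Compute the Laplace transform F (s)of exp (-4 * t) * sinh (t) 1/ ( (s+4)^2 - 1)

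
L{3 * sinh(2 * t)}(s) 6/(s^2 - 4)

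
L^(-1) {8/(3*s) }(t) 8/3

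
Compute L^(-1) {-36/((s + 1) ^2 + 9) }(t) -12*exp(-t)*sin(3*t) 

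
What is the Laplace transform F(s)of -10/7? -10/(7*s)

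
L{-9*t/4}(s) -9/(4*s^2)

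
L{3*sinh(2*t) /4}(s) 3/(2*(s^2 - 4) ) 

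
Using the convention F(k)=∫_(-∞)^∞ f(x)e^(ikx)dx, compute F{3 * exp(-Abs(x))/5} 6/(5 * (k^2 + 1))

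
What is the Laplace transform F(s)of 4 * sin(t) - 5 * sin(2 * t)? 4/(s^2 + 1) - 10/(s^2 + 4)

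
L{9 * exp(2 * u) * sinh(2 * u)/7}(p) 18/(7 * p * (p - 4))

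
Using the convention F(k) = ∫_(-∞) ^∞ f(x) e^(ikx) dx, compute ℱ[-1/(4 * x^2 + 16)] -pi * exp(-2 * Abs(k) ) /8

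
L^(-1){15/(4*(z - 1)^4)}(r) 5*r^3*exp(r)/8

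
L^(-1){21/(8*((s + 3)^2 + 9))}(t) 7*exp(-3*t)*sin(3*t)/8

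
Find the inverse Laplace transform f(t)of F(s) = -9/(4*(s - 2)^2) -9*t*exp(2*t)/4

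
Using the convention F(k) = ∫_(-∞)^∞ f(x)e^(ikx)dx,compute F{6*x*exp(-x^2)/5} 3*I*sqrt(pi)*k*exp(-k^2/4)/5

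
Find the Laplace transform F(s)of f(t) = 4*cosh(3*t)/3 4*s/(3*(s^2 - 9))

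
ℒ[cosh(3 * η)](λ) λ/(λ^2-9)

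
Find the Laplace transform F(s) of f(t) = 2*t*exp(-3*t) 2/(s+3) ^2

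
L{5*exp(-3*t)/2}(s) 5/(2*(s + 3))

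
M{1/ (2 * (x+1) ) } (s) pi * csc (pi * s) /2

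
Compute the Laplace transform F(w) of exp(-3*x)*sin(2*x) 2/((w + 3) ^2 + 4) 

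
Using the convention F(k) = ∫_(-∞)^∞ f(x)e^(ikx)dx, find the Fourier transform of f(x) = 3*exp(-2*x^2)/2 3*sqrt(2)*sqrt(pi)*exp(-k^2/8)/4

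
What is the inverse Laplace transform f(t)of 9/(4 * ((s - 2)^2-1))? 9 * exp(2 * t) * sinh(t)/4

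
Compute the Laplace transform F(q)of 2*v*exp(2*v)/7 2/(7*(q - 2)^2)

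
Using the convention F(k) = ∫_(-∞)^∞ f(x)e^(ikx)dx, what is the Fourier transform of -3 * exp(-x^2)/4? -3 * sqrt(pi) * exp(-k^2/4)/4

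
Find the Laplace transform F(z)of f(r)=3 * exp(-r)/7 3/(7 * (z + 1))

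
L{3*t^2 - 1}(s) 6/s^3 - 1/s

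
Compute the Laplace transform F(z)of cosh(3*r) z/(z^2 - 9)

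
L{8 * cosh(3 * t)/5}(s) 8 * s/(5 * (s^2 - 9))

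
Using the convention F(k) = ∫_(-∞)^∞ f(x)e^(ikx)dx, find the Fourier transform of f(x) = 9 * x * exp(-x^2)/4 9 * I * sqrt(pi) * k * exp(-k^2/4)/8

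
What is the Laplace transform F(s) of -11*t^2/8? -11/(4*s^3) 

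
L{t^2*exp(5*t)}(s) 2/(s - 5)^3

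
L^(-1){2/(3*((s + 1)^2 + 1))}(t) 2*exp(-t)*sin(t)/3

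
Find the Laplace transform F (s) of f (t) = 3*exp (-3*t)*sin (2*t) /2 3/ ( (s + 3) ^2 + 4) 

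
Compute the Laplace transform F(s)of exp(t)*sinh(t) 1/(s*(s - 2))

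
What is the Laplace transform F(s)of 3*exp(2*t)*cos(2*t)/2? 3*(s - 2)/(2*((s - 2)^2 + 4))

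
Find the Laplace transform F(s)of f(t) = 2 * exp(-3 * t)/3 2/(3 * (s + 3))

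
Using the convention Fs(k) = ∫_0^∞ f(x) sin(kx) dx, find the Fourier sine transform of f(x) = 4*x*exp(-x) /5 8*k/(5*(k^2 + 1) ^2) 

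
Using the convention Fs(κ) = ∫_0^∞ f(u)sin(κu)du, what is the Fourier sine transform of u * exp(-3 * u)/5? 6 * κ/(5 * (κ^2+9)^2)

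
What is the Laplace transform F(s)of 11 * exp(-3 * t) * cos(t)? 11 * (s + 3)/((s + 3)^2 + 1)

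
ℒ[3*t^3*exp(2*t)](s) 18/(s - 2)^4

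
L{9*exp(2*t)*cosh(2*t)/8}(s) 9*(s - 2)/(8*s*(s - 4))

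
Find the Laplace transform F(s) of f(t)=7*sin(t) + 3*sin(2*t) 7/(s^2 + 1) + 6/(s^2 + 4) 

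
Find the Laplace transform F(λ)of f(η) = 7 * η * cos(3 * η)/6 7 * (λ^2 - 9)/(6 * (λ^2 + 9)^2)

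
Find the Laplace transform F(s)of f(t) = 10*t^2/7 20/(7*s^3)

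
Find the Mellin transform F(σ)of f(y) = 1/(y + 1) pi*csc(pi*σ)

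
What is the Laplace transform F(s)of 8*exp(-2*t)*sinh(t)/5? 8/(5*((s + 2)^2 - 1))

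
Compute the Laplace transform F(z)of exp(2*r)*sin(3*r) 3/((z - 2)^2 + 9)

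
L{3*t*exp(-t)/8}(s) 3/(8*(s + 1)^2)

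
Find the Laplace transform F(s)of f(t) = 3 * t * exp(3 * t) 3/(s - 3)^2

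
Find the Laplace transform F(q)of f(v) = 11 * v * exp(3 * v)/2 11/(2 * (q - 3)^2)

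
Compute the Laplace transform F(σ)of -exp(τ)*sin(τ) -1/((σ - 1)^2 + 1)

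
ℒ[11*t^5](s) 1320/s^6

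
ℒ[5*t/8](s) 5/(8*s^2)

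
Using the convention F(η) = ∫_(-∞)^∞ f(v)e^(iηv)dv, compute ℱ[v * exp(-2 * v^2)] sqrt(2) * I * sqrt(pi) * η * exp(-η^2/8)/8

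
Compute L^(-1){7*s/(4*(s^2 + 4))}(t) 7*cos(2*t)/4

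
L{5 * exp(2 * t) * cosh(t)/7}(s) 5 * (s - 2)/(7 * ((s - 2)^2 - 1))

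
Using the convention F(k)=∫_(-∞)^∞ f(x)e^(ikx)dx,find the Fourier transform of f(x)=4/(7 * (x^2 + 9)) 4 * pi * exp(-3 * Abs(k))/21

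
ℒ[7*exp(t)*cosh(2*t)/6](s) 7*(s - 1)/(6*((s - 1)^2 - 4))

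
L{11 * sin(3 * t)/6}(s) 11/(2 * (s^2 + 9))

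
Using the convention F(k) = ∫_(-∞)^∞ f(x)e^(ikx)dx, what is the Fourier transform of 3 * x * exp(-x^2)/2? 3 * I * sqrt(pi) * k * exp(-k^2/4)/4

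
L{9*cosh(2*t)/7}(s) 9*s/(7*(s^2 - 4))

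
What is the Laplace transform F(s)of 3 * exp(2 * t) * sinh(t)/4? 3/(4 * ((s - 2)^2 - 1))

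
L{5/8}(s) 5/(8 * s)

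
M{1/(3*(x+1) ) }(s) pi*csc(pi*s) /3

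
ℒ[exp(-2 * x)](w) 1/(w + 2) 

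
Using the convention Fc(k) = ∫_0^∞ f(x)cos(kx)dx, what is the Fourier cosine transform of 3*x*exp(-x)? 3*(1 - k^2)/(k^2 + 1)^2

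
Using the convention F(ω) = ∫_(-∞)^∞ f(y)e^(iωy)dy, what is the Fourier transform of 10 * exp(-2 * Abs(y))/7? 40/(7 * (ω^2 + 4))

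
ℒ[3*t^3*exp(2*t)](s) 18/(s - 2)^4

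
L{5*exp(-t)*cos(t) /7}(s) 5*(s + 1) /(7*((s + 1) ^2 + 1) ) 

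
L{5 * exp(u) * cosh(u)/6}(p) 5 * (p - 1)/(6 * p * (p - 2))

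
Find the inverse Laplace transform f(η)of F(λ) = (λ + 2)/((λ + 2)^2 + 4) exp(-2 * η) * cos(2 * η)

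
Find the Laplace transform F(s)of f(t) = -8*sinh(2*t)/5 -16/(5*s^2-20)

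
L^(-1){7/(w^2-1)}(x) 7 * sinh(x)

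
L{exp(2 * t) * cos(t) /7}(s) (s - 2) /(7 * ((s - 2) ^2 + 1) ) 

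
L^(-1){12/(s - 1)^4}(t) 2*t^3*exp(t)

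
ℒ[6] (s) 6/s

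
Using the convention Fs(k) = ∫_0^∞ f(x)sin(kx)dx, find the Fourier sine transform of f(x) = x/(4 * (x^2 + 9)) pi * exp(-3 * k)/8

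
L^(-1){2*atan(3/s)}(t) 2*sin(3*t)/t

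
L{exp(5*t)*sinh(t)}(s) 1/((s - 5)^2-1)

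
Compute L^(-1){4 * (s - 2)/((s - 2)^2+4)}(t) 4 * exp(2 * t) * cos(2 * t)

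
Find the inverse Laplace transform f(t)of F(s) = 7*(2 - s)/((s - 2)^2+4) -7*exp(2*t)*cos(2*t)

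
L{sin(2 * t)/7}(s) 2/(7 * (s^2 + 4))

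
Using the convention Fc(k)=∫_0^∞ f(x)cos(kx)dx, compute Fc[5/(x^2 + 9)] 5 * pi * exp(-3 * k)/6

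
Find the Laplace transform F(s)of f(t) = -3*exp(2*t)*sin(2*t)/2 -3/((s - 2)^2 + 4)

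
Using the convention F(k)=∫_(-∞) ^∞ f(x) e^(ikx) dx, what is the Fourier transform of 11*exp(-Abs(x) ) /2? 11/(k^2 + 1) 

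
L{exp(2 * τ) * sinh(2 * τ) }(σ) 2/(σ * (σ - 4) ) 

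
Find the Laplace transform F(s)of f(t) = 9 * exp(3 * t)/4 9/(4 * (s - 3))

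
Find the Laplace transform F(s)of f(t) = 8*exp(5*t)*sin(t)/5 8/(5*((s - 5)^2 + 1))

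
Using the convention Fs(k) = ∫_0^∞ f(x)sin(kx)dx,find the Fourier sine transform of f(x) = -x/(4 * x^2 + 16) -pi * exp(-2 * k)/8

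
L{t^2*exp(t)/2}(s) (s - 1)^(-3)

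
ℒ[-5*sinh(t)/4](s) -5/(4*s^2-4)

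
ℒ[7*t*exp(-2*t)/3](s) 7/(3*(s + 2)^2)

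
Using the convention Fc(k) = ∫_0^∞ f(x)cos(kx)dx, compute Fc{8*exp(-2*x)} 16/(k^2 + 4)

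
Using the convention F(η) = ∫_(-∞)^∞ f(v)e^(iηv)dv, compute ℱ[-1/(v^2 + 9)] -pi*exp(-3*Abs(η))/3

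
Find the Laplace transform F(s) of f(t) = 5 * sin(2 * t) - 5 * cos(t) 10/(s^2 + 4) - 5 * s/(s^2 + 1) 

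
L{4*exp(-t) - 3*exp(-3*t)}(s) 4/(s + 1) - 3/(s + 3)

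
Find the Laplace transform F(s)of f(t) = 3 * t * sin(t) 6 * s/(s^2 + 1)^2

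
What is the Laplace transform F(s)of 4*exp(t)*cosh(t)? 4*(s - 1)/(s*(s - 2))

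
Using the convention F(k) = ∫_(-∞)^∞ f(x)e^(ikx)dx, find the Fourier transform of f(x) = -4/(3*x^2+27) -4*pi*exp(-3*Abs(k))/9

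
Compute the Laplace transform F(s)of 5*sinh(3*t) 15/(s^2 - 9)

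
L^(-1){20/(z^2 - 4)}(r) 10*sinh(2*r)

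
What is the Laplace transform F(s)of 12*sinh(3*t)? 36/(s^2-9)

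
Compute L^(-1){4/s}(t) 4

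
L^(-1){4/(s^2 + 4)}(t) 2*sin(2*t)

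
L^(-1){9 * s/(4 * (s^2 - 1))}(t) 9 * cosh(t)/4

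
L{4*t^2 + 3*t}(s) 3/s^2 + 8/s^3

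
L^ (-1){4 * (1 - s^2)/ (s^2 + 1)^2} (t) -4 * t * cos (t)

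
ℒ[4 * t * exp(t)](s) 4/(s - 1)^2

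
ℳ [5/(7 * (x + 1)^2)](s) -5 * pi * (s - 1)/(7 * sin(pi * s))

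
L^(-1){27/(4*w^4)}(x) 9*x^3/8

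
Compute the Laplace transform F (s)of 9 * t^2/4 9/ (2 * s^3)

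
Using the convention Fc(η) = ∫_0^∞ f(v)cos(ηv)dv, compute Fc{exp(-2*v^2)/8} sqrt(2)*sqrt(pi)*exp(-η^2/8)/32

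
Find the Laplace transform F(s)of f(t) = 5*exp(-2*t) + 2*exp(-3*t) 5/(s + 2) + 2/(s + 3)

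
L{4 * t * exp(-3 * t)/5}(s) 4/(5 * (s + 3)^2)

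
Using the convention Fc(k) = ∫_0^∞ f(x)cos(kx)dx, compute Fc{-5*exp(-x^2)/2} -5*sqrt(pi)*exp(-k^2/4)/4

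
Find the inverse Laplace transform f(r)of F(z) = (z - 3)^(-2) r*exp(3*r)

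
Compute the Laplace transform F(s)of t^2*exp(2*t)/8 1/(4*(s - 2)^3)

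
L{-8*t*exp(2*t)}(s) -8/(s - 2)^2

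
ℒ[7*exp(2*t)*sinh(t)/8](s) 7/(8*((s - 2)^2 - 1))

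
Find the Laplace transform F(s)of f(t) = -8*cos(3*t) -8*s/(s^2 + 9)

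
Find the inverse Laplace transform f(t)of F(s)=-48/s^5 -2*t^4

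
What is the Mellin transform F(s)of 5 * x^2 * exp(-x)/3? 5 * gamma(s+2)/3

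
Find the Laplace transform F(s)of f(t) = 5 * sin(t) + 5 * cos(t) 5/(s^2 + 1) + 5 * s/(s^2 + 1)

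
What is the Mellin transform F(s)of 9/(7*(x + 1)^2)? -9*pi*(s - 1)/(7*sin(pi*s))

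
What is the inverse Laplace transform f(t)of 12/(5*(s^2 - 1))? 12*sinh(t)/5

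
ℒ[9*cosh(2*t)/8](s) 9*s/(8*(s^2 - 4))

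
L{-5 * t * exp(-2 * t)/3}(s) -5/(3 * (s + 2)^2)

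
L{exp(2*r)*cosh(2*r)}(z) (z - 2)/(z*(z - 4))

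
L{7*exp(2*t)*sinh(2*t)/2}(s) 7/(s*(s - 4))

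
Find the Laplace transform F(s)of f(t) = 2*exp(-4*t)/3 2/(3*(s+4))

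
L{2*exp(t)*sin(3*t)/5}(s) 6/(5*((s - 1)^2 + 9))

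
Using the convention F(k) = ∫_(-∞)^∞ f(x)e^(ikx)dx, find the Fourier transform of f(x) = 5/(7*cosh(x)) 5*pi/(7*cosh(pi*k/2))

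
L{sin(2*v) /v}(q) atan(2/q) 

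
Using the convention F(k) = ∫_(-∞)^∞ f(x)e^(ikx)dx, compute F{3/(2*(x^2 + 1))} 3*pi*exp(-Abs(k))/2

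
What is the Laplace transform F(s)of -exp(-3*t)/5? -1/(5*s + 15)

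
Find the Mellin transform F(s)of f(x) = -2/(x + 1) -2*pi*csc(pi*s)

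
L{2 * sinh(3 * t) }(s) 6/(s^2 - 9) 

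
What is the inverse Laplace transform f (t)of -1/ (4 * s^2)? -t/4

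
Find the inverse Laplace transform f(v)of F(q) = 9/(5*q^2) 9*v/5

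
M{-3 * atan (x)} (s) 3 * pi * sec (pi * s/2)/ (2 * s)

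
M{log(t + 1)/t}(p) -pi * csc(pi * p)/(p - 1)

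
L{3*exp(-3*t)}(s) 3/(s + 3)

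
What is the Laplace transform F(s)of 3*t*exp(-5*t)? 3/(s+5)^2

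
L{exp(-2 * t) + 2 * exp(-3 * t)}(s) 1/(s + 2) + 2/(s + 3)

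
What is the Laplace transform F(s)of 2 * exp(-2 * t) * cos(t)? 2 * (s + 2)/((s + 2)^2 + 1)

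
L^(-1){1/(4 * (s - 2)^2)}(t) t * exp(2 * t)/4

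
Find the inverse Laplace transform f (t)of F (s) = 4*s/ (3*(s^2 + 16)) 4*cos (4*t)/3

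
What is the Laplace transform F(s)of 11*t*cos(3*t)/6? 11*(s^2 - 9)/(6*(s^2 + 9)^2)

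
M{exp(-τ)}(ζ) gamma(ζ)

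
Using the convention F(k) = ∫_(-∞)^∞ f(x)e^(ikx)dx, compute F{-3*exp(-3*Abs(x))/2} -9/(k^2+9)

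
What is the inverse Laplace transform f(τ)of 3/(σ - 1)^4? τ^3*exp(τ)/2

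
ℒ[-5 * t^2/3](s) -10/(3 * s^3)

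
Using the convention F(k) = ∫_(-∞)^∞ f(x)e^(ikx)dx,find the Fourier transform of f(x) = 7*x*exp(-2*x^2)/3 7*sqrt(2)*I*sqrt(pi)*k*exp(-k^2/8)/24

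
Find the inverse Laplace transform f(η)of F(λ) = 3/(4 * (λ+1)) 3 * exp(-η)/4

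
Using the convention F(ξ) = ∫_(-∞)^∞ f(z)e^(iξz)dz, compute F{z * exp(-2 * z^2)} sqrt(2) * I * sqrt(pi) * ξ * exp(-ξ^2/8)/8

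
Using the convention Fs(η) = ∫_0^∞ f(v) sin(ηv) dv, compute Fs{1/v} pi/2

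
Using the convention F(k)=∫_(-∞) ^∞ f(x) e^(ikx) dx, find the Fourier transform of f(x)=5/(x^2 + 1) 5 * pi * exp(-Abs(k) ) 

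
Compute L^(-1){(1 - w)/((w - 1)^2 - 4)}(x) -exp(x)*cosh(2*x)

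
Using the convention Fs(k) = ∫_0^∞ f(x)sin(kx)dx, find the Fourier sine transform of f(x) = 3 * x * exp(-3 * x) 18 * k/(k^2 + 9)^2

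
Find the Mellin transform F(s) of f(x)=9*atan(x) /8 -9*pi*sec(pi*s/2) /(16*s) 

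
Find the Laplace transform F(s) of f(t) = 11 11/s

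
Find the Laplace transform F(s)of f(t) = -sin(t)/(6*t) -atan(1/s)/6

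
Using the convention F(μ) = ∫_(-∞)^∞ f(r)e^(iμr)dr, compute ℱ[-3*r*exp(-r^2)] -3*I*sqrt(pi)*μ*exp(-μ^2/4)/2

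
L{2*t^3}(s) 12/s^4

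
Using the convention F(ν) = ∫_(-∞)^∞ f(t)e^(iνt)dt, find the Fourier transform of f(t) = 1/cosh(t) pi/cosh(pi * ν/2)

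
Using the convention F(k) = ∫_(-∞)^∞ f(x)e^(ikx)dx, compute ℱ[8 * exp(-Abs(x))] 16/(k^2+1)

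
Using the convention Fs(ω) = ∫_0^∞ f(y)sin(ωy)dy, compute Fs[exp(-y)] ω/(ω^2+1)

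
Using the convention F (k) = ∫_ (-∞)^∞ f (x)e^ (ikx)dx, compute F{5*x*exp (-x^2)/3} 5*I*sqrt (pi)*k*exp (-k^2/4)/6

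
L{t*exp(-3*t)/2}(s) 1/(2*(s + 3)^2)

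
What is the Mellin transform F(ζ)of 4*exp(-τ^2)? 2*gamma(ζ/2)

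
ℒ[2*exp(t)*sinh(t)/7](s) 2/(7*s*(s - 2))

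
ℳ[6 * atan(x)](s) -3 * pi * sec(pi * s/2)/s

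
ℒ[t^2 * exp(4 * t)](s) 2/(s - 4)^3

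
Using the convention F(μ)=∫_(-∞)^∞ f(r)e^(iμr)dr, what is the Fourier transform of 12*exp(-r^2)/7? 12*sqrt(pi)*exp(-μ^2/4)/7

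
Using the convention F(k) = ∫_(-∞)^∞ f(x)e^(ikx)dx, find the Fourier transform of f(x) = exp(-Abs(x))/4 1/(2*(k^2 + 1))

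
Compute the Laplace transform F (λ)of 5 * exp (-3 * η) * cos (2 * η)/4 5 * (λ + 3)/ (4 * ( (λ + 3)^2 + 4))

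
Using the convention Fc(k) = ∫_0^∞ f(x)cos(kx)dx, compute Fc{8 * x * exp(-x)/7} 8 * (1 - k^2)/(7 * (k^2 + 1)^2)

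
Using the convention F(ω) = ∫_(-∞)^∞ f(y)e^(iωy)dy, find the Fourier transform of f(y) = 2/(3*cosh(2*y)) pi/(3*cosh(pi*ω/4))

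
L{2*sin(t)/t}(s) 2*atan(1/s)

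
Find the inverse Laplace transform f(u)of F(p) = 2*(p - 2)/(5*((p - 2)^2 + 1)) 2*exp(2*u)*cos(u)/5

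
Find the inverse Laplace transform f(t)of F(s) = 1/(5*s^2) t/5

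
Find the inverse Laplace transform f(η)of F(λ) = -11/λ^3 -11*η^2/2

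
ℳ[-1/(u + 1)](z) -pi*csc(pi*z)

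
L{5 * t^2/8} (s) 5/ (4 * s^3)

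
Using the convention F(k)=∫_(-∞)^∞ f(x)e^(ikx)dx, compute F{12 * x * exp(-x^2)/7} 6 * I * sqrt(pi) * k * exp(-k^2/4)/7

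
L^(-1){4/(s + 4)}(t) 4*exp(-4*t)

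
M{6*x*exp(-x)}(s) 6*gamma(s+1)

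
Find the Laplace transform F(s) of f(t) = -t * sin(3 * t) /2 -3 * s/(s^2 + 9) ^2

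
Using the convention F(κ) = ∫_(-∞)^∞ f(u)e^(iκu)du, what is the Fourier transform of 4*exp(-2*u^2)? 2*sqrt(2)*sqrt(pi)*exp(-κ^2/8)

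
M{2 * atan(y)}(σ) -pi * sec(pi * σ/2)/σ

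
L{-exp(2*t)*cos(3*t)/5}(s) (2 - s)/(5*((s - 2)^2+9))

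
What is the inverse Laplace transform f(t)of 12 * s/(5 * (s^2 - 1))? 12 * cosh(t)/5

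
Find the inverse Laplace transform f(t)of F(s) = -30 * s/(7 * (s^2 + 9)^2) -5 * t * sin(3 * t)/7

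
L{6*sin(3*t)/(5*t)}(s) 6*atan(3/s)/5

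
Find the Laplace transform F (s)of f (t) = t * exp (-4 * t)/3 1/ (3 * (s + 4)^2)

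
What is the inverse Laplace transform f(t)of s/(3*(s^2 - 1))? cosh(t)/3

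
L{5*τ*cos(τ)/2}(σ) 5*(σ^2-1)/(2*(σ^2 + 1)^2)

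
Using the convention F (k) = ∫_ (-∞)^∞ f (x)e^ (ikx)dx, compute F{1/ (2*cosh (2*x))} pi/ (4*cosh (pi*k/4))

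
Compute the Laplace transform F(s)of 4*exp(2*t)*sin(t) 4/((s - 2)^2+1)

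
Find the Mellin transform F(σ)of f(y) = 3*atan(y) -3*pi*sec(pi*σ/2)/(2*σ)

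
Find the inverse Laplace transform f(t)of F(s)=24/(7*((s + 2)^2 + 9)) 8*exp(-2*t)*sin(3*t)/7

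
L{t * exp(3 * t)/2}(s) 1/(2 * (s - 3)^2)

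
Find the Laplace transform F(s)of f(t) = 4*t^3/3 8/s^4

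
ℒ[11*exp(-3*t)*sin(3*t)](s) 33/((s + 3)^2 + 9)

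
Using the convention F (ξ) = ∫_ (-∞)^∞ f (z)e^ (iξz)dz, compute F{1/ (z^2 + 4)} pi * exp (-2 * Abs (ξ))/2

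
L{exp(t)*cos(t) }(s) (s - 1) /((s - 1) ^2 + 1) 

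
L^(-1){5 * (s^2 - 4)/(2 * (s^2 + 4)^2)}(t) 5 * t * cos(2 * t)/2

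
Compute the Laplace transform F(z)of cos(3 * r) z/(z^2 + 9)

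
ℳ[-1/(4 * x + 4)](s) -pi * csc(pi * s)/4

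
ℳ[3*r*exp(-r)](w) 3*gamma(w + 1)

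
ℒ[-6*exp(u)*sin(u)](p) -6/((p - 1)^2 + 1)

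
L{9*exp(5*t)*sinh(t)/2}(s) 9/(2*((s - 5)^2 - 1))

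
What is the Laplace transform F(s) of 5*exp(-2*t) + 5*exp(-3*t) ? 5/(s + 3) + 5/(s + 2) 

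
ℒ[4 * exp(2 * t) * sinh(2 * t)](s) 8/(s * (s - 4))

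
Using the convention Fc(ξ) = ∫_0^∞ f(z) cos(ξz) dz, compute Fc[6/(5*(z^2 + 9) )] pi*exp(-3*ξ) /5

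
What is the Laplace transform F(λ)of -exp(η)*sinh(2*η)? -2/((λ - 1)^2-4)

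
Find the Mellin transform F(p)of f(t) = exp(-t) gamma(p)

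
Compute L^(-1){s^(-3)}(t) t^2/2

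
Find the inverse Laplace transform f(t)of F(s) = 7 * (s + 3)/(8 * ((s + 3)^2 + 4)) 7 * exp(-3 * t) * cos(2 * t)/8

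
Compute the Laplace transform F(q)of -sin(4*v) -4/(q^2 + 16)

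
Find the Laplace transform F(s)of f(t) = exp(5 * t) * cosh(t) (s - 5)/((s - 5)^2-1)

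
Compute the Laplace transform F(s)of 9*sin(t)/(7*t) 9*atan(1/s)/7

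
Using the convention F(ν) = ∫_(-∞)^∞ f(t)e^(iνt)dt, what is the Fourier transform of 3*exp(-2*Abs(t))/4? 3/(ν^2+4)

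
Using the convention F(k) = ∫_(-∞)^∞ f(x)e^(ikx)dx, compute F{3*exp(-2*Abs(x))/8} 3/(2*(k^2+4))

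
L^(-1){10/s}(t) 10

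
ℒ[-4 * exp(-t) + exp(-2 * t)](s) 1/(s + 2) - 4/(s + 1)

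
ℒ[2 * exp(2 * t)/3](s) 2/(3 * (s - 2))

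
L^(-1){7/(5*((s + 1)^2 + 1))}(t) 7*exp(-t)*sin(t)/5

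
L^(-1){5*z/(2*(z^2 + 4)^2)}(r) 5*r*sin(2*r)/8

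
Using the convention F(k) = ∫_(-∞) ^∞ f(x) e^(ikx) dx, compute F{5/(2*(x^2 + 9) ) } 5*pi*exp(-3*Abs(k) ) /6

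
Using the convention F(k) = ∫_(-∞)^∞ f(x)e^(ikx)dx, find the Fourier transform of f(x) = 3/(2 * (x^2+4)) 3 * pi * exp(-2 * Abs(k))/4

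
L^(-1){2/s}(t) 2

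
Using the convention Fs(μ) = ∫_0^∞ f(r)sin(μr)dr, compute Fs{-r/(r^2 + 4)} -pi*exp(-2*μ)/2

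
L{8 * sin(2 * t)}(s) 16/(s^2 + 4)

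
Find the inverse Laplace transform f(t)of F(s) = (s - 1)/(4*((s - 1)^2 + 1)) exp(t)*cos(t)/4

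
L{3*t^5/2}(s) 180/s^6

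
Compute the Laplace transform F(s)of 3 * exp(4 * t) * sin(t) 3/((s - 4)^2 + 1)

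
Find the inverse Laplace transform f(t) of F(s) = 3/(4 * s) 3/4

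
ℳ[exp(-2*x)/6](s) gamma(s)/(6*2^s)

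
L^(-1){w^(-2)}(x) x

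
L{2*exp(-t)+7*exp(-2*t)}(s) 7/(s+2)+2/(s+1)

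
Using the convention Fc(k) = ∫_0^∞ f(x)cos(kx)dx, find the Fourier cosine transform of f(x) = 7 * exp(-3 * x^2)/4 7 * sqrt(3) * sqrt(pi) * exp(-k^2/12)/24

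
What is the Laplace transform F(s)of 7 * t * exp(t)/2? 7/(2 * (s - 1)^2)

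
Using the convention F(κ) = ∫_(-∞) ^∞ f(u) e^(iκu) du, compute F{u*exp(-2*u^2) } sqrt(2)*I*sqrt(pi)*κ*exp(-κ^2/8) /8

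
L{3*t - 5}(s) 3/s^2 - 5/s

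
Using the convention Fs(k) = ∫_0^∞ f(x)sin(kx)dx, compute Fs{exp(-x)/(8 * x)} atan(k)/8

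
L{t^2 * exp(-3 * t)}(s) 2/(s + 3)^3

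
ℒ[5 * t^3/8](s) 15/(4 * s^4) 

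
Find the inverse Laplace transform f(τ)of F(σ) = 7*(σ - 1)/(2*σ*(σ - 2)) 7*exp(τ)*cosh(τ)/2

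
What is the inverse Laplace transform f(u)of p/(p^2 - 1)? cosh(u)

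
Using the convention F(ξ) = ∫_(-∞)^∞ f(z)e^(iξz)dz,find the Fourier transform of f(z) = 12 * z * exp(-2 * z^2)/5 3 * sqrt(2) * I * sqrt(pi) * ξ * exp(-ξ^2/8)/10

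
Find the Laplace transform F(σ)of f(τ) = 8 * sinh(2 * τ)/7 16/(7 * (σ^2-4))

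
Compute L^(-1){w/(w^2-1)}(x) cosh(x)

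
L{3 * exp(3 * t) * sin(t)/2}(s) 3/(2 * ((s - 3)^2+1))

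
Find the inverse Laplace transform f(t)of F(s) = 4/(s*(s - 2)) 4*exp(t)*sinh(t)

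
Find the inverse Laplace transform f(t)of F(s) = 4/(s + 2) 4*exp(-2*t)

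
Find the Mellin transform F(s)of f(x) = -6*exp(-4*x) -6*gamma(s)/2^(2*s)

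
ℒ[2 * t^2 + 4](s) 4/s^3 + 4/s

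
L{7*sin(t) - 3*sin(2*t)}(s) 7/(s^2 + 1) - 6/(s^2 + 4)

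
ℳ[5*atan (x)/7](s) -5*pi*sec (pi*s/2)/ (14*s)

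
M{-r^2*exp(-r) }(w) -gamma(w + 2) 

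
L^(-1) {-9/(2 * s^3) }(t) -9 * t^2/4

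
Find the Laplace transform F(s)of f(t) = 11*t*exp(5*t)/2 11/(2*(s - 5)^2)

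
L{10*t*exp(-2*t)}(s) 10/(s + 2)^2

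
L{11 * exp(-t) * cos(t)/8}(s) 11 * (s + 1)/(8 * ((s + 1)^2 + 1))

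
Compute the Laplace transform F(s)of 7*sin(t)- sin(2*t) 7/(s^2 + 1) - 2/(s^2 + 4)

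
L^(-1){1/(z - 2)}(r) exp(2*r)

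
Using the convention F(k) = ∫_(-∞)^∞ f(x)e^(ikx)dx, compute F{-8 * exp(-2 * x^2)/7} -4 * sqrt(2) * sqrt(pi) * exp(-k^2/8)/7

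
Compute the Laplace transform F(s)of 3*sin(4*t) 12/(s^2 + 16)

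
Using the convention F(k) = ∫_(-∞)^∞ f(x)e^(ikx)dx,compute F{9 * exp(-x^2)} 9 * sqrt(pi) * exp(-k^2/4)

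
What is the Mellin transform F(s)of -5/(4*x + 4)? -5*pi*csc(pi*s)/4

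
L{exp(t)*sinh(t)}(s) 1/(s*(s - 2))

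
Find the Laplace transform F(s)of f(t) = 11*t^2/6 11/(3*s^3)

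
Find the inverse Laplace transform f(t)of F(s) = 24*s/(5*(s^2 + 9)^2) 4*t*sin(3*t)/5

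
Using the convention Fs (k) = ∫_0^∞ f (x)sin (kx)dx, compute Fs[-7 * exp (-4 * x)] -7 * k/ (k^2 + 16)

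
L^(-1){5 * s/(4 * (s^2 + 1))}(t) 5 * cos(t)/4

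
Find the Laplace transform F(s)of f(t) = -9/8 -9/(8*s)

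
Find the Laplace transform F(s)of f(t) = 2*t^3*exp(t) 12/(s - 1)^4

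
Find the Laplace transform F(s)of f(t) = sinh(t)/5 1/(5 * (s^2 - 1))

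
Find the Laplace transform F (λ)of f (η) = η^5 120/λ^6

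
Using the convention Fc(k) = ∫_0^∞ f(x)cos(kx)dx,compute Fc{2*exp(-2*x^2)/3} sqrt(2)*sqrt(pi)*exp(-k^2/8)/6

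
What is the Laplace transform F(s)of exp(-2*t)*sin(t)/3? 1/(3*((s + 2)^2 + 1))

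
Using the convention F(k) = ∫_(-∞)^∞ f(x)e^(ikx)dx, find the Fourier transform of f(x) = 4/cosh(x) 4*pi/cosh(pi*k/2)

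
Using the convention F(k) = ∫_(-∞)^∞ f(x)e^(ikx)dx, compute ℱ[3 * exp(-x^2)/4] 3 * sqrt(pi) * exp(-k^2/4)/4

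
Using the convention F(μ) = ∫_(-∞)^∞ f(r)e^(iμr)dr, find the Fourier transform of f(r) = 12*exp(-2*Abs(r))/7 48/(7*(μ^2 + 4))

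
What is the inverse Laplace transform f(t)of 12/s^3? 6 * t^2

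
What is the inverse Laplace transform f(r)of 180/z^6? 3 * r^5/2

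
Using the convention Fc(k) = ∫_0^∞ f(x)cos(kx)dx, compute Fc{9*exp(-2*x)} 18/(k^2 + 4)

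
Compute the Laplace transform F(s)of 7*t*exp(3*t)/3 7/(3*(s - 3)^2)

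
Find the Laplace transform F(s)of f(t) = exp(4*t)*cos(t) (s - 4)/((s - 4)^2+1)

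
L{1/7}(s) 1/(7 * s)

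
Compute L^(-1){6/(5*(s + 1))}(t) 6*exp(-t)/5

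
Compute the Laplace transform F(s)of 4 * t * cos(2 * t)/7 4 * (s^2-4)/(7 * (s^2 + 4)^2)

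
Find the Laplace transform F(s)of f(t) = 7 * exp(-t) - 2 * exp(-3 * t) 7/(s + 1) - 2/(s + 3)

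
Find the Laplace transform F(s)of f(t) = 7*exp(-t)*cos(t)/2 7*(s + 1)/(2*((s + 1)^2 + 1))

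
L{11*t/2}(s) 11/(2*s^2) 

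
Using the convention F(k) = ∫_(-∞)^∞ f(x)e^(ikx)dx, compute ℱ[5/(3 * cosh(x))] 5 * pi/(3 * cosh(pi * k/2))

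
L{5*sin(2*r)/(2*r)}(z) 5*atan(2/z)/2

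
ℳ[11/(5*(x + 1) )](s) 11*pi*csc(pi*s) /5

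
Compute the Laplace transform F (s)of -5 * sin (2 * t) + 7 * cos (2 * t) 7 * s/ (s^2 + 4) - 10/ (s^2 + 4)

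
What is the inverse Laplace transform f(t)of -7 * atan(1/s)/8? -7 * sin(t)/(8 * t)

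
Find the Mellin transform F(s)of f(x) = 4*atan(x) -2*pi*sec(pi*s/2)/s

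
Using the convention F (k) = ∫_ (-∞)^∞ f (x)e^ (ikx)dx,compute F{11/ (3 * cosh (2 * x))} 11 * pi/ (6 * cosh (pi * k/4))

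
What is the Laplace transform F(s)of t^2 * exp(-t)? 2/(s+1)^3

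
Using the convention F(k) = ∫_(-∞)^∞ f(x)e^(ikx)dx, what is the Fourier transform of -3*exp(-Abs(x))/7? -6/(7*k^2 + 7)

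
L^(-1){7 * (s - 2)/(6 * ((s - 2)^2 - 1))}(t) 7 * exp(2 * t) * cosh(t)/6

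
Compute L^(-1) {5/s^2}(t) 5*t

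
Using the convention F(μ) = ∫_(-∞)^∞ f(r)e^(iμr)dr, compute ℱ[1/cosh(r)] pi/cosh(pi * μ/2)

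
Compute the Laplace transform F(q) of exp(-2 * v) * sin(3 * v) 3/((q + 2) ^2 + 9) 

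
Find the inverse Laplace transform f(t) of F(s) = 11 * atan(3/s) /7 11 * sin(3 * t) /(7 * t) 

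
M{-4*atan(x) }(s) 2*pi*sec(pi*s/2) /s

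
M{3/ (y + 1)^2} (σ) -3*pi*(σ - 1)/sin (pi*σ)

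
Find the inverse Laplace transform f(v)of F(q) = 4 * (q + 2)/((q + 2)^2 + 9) 4 * exp(-2 * v) * cos(3 * v)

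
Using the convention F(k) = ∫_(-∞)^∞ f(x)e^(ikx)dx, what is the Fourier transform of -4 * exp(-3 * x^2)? -4 * sqrt(3) * sqrt(pi) * exp(-k^2/12)/3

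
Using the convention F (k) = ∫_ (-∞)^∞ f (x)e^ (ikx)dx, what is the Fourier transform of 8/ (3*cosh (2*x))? 4*pi/ (3*cosh (pi*k/4))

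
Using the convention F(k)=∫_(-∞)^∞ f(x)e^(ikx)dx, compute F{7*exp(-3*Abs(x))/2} 21/(k^2 + 9)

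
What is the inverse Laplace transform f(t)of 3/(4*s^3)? 3*t^2/8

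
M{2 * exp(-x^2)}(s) gamma(s/2)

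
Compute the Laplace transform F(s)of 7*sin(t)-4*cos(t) 7/(s^2 + 1)-4*s/(s^2 + 1)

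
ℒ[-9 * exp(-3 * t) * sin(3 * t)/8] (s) -27/(8 * (s + 3)^2 + 72)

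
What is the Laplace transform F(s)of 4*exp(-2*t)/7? 4/(7*(s + 2))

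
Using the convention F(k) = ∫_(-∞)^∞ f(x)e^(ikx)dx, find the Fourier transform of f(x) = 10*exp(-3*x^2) 10*sqrt(3)*sqrt(pi)*exp(-k^2/12)/3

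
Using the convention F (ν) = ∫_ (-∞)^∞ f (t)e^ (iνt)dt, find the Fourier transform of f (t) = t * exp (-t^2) I * sqrt (pi) * ν * exp (-ν^2/4)/2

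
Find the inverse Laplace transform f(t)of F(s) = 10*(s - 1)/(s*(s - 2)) 10*exp(t)*cosh(t)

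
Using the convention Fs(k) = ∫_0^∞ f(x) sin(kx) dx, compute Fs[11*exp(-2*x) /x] 11*atan(k/2) 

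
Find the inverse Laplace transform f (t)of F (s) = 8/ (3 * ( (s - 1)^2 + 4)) 4 * exp (t) * sin (2 * t)/3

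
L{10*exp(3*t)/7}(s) 10/(7*(s - 3))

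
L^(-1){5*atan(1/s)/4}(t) 5*sin(t)/(4*t)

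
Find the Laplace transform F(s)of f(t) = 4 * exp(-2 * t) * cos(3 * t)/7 4 * (s+2)/(7 * ((s+2)^2+9))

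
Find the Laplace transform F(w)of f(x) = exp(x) 1/(w - 1)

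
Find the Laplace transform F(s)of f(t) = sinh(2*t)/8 1/(4*(s^2-4))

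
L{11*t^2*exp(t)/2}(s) 11/(s - 1)^3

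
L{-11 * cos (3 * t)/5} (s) -11 * s/ (5 * s^2 + 45)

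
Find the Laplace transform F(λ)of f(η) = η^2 2/λ^3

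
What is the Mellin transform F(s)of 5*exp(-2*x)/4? 5*gamma(s)/(4*2^s)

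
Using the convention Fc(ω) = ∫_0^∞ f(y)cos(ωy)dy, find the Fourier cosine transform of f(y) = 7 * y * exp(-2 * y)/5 7 * (4 - ω^2)/(5 * (ω^2 + 4)^2)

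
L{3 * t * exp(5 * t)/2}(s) 3/(2 * (s - 5)^2)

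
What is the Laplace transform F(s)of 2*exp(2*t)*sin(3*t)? 6/((s - 2)^2 + 9)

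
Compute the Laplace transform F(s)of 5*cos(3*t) 5*s/(s^2 + 9)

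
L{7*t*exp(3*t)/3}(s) 7/(3*(s - 3)^2)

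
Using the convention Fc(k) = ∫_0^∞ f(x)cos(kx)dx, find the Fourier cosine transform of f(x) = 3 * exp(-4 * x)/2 6/(k^2 + 16)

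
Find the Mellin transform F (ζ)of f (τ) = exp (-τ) gamma (ζ)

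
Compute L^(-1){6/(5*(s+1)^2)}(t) 6*t*exp(-t)/5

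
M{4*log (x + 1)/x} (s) -4*pi*csc (pi*s)/ (s - 1)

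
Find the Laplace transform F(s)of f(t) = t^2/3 2/(3 * s^3)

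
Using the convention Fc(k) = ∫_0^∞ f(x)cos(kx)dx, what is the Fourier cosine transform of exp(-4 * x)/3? 4/(3 * (k^2 + 16))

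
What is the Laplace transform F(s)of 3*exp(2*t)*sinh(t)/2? 3/(2*((s - 2)^2 - 1))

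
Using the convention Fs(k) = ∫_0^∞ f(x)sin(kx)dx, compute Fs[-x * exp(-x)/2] -k/(k^2 + 1)^2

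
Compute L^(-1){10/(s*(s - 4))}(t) 5*exp(2*t)*sinh(2*t)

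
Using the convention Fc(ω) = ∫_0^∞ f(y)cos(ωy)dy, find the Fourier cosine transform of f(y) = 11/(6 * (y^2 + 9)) 11 * pi * exp(-3 * ω)/36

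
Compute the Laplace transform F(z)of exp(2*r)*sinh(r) 1/((z - 2)^2 - 1)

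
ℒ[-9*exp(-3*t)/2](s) -9/(2*s + 6)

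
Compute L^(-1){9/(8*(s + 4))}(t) 9*exp(-4*t)/8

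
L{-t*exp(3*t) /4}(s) -1/(4*(s - 3) ^2) 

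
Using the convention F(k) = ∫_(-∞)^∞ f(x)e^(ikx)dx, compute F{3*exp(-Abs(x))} 6/(k^2 + 1)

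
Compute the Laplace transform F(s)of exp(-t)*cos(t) (s+1)/((s+1)^2+1)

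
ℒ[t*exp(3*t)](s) (s - 3)^(-2)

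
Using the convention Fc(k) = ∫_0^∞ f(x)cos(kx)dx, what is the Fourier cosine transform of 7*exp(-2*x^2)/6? 7*sqrt(2)*sqrt(pi)*exp(-k^2/8)/24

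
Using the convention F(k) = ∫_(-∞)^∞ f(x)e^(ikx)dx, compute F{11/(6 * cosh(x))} 11 * pi/(6 * cosh(pi * k/2))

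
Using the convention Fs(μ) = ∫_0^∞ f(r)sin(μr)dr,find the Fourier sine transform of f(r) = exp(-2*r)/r atan(μ/2)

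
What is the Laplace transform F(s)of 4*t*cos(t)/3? 4*(s^2 - 1)/(3*(s^2 + 1)^2)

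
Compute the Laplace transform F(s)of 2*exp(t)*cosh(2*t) 2*(s - 1)/((s - 1)^2 - 4)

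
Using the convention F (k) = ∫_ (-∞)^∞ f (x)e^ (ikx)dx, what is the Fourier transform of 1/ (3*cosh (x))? pi/ (3*cosh (pi*k/2))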